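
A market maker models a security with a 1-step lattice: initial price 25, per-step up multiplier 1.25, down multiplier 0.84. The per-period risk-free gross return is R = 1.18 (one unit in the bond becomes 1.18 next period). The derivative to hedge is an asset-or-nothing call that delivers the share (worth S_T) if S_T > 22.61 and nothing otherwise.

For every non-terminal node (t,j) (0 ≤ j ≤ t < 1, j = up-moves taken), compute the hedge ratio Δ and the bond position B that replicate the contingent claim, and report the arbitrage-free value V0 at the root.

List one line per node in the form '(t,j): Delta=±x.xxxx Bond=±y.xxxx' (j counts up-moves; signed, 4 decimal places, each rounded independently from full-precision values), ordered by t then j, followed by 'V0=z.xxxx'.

(0,0): Delta=3.0488 Bond=-54.2580
V0=21.9616

Under the risk-neutral measure, an up-move has probability p* = (R−d)/(u−d) = 0.8293 and values discount at R = 1.18.
Terminal values V(1,·): V(1,0)=0.0000, V(1,1)=31.2500
  t=0,j=0: stock 25.0000 → up 31.2500 (V=31.2500), down 21.0000 (V=0.0000). Price 21.9616; hedge Δ=3.0488, bond B=-54.2580.
Each (Δ,B) replicates both successor values, so the strategy is self-financing and V0 is arbitrage-free.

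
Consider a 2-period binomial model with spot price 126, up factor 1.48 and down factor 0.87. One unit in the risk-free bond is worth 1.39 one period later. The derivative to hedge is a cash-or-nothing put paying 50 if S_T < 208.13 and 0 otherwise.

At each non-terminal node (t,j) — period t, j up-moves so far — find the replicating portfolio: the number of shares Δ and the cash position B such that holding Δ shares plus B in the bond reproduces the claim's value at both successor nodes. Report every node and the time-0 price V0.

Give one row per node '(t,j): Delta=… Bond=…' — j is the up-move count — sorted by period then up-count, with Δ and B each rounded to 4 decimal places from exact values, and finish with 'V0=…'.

Risk-neutral probability p* = (R−d)/(u−d) = (1.39−0.87)/(1.48−0.87) = 0.8525.
Terminal payoffs: V(2,0)=50.0000, V(2,1)=50.0000, V(2,2)=0.0000
Node (1,0) S=109.6200: V=(p*·50.0000+(1−p*)·50.0000)/1.39=35.9712; Δ=(50.0000−50.0000)/(162.2376−95.3694)=0.0000; B=V−Δ·S=35.9712
Node (1,1) S=186.4800: V=(p*·0.0000+(1−p*)·50.0000)/1.39=5.3072; Δ=(0.0000−50.0000)/(275.9904−162.2376)=-0.4395; B=V−Δ·S=87.2744
Node (0,0) S=126.0000: V=(p*·5.3072+(1−p*)·35.9712)/1.39=7.0730; Δ=(5.3072−35.9712)/(186.4800−109.6200)=-0.3990; B=V−Δ·S=57.3418
The time-0 hedge costs 7.0730, which is the no-arbitrage price.

(0,0): Delta=-0.3990 Bond=57.3418
(1,0): Delta=0.0000 Bond=35.9712
(1,1): Delta=-0.4395 Bond=87.2744
V0=7.0730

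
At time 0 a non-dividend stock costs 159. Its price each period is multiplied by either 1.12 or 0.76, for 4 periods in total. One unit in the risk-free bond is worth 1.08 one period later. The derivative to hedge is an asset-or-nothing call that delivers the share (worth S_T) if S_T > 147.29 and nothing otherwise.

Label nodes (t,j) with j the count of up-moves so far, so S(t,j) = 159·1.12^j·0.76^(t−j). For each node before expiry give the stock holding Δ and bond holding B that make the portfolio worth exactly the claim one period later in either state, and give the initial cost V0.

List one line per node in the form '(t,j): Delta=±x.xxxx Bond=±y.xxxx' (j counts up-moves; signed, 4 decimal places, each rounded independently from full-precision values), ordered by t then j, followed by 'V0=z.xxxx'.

(0,0): Delta=1.4034 Bond=-69.3832
(1,0): Delta=2.6436 Bond=-224.8017
(1,1): Delta=1.2982 Bond=-56.2004
(2,0): Delta=0.0000 Bond=0.0000
(2,1): Delta=2.8679 Bond=-273.1340
(2,2): Delta=1.1651 Bond=-34.1418
(3,0): Delta=0.0000 Bond=0.0000
(3,1): Delta=0.0000 Bond=0.0000
(3,2): Delta=3.1111 Bond=-331.8579
(3,3): Delta=1.0000 Bond=0.0000
V0=153.7579

Since d<R<u, set p* = (R−d)/(u−d) = 0.8889; price each node as the discounted p*-expectation of its children.
Payoff layer (t=4): V(4,0)=0.0000, V(4,1)=0.0000, V(4,2)=0.0000, V(4,3)=169.7715, V(4,4)=250.1896
(3,0): S=69.7972. Δ = (V_up−V_dn)/(S_up−S_dn) = (0.0000−0.0000)/(78.1728−53.0459) = 0.0000. V = [p*·0.0000 + (1−p*)·0.0000]/1.08 = 0.0000. B = V − Δ·S = 0.0000.
(3,1): S=102.8590. Δ = (V_up−V_dn)/(S_up−S_dn) = (0.0000−0.0000)/(115.2021−78.1728) = 0.0000. V = [p*·0.0000 + (1−p*)·0.0000]/1.08 = 0.0000. B = V − Δ·S = 0.0000.
(3,2): S=151.5817. Δ = (V_up−V_dn)/(S_up−S_dn) = (169.7715−0.0000)/(169.7715−115.2021) = 3.1111. V = [p*·169.7715 + (1−p*)·0.0000]/1.08 = 139.7296. B = V − Δ·S = -331.8579.
(3,3): S=223.3836. Δ = (V_up−V_dn)/(S_up−S_dn) = (250.1896−169.7715)/(250.1896−169.7715) = 1.0000. V = [p*·250.1896 + (1−p*)·169.7715]/1.08 = 223.3836. B = V − Δ·S = 0.0000.
(2,0): S=91.8384. Δ = (V_up−V_dn)/(S_up−S_dn) = (0.0000−0.0000)/(102.8590−69.7972) = 0.0000. V = [p*·0.0000 + (1−p*)·0.0000]/1.08 = 0.0000. B = V − Δ·S = 0.0000.
(2,1): S=135.3408. Δ = (V_up−V_dn)/(S_up−S_dn) = (139.7296−0.0000)/(151.5817−102.8590) = 2.8679. V = [p*·139.7296 + (1−p*)·0.0000]/1.08 = 115.0038. B = V − Δ·S = -273.1340.
(2,2): S=199.4496. Δ = (V_up−V_dn)/(S_up−S_dn) = (223.3836−139.7296)/(223.3836−151.5817) = 1.1651. V = [p*·223.3836 + (1−p*)·139.7296]/1.08 = 198.2303. B = V − Δ·S = -34.1418.
(1,0): S=120.8400. Δ = (V_up−V_dn)/(S_up−S_dn) = (115.0038−0.0000)/(135.3408−91.8384) = 2.6436. V = [p*·115.0038 + (1−p*)·0.0000]/1.08 = 94.6533. B = V − Δ·S = -224.8017.
(1,1): S=178.0800. Δ = (V_up−V_dn)/(S_up−S_dn) = (198.2303−115.0038)/(199.4496−135.3408) = 1.2982. V = [p*·198.2303 + (1−p*)·115.0038]/1.08 = 174.9841. B = V − Δ·S = -56.2004.
(0,0): S=159.0000. Δ = (V_up−V_dn)/(S_up−S_dn) = (174.9841−94.6533)/(178.0800−120.8400) = 1.4034. V = [p*·174.9841 + (1−p*)·94.6533]/1.08 = 153.7579. B = V − Δ·S = -69.3832.
Self-financing check: at every node Δ·S+B equals the discounted successor values.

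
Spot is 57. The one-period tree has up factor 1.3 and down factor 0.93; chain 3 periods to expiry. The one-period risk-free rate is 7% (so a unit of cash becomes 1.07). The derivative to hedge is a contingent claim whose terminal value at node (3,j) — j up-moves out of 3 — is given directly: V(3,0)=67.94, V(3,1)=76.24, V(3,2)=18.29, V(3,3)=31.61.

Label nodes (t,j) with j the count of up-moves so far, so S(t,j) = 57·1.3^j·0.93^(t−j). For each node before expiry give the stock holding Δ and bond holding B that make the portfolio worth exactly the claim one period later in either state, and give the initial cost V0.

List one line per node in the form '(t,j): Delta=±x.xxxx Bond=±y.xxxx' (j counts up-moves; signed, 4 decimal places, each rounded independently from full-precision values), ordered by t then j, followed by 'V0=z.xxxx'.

(0,0): Delta=-0.9172 Bond=98.2833
(1,0): Delta=-0.7990 Bond=98.8960
(1,1): Delta=-1.0561 Bond=115.4591
(2,0): Delta=0.4550 Bond=43.9980
(2,1): Delta=-2.2727 Bond=207.3814
(2,2): Delta=0.3737 Bond=-14.1963
V0=46.0036

The replicating-portfolio and risk-neutral prices coincide; use p* = (1.07−0.93)/(1.3−0.93) = 0.3784 for the latter.
Payoff layer (t=3): V(3,0)=67.9400, V(3,1)=76.2400, V(3,2)=18.2900, V(3,3)=31.6100
  t=2,j=0: stock 49.2993 → up 64.0891 (V=76.2400), down 45.8483 (V=67.9400). Price 66.4304; hedge Δ=0.4550, bond B=43.9980.
  t=2,j=1: stock 68.9130 → up 89.5869 (V=18.2900), down 64.0891 (V=76.2400). Price 50.7598; hedge Δ=-2.2727, bond B=207.3814.
  t=2,j=2: stock 96.3300 → up 125.2290 (V=31.6100), down 89.5869 (V=18.2900). Price 21.8037; hedge Δ=0.3737, bond B=-14.1963.
  t=1,j=0: stock 53.0100 → up 68.9130 (V=50.7598), down 49.2993 (V=66.4304). Price 56.5430; hedge Δ=-0.7990, bond B=98.8960.
  t=1,j=1: stock 74.1000 → up 96.3300 (V=21.8037), down 68.9130 (V=50.7598). Price 37.1995; hedge Δ=-1.0561, bond B=115.4591.
  t=0,j=0: stock 57.0000 → up 74.1000 (V=37.1995), down 53.0100 (V=56.5430). Price 46.0036; hedge Δ=-0.9172, bond B=98.2833.
The time-0 hedge costs 46.0036, which is the no-arbitrage price.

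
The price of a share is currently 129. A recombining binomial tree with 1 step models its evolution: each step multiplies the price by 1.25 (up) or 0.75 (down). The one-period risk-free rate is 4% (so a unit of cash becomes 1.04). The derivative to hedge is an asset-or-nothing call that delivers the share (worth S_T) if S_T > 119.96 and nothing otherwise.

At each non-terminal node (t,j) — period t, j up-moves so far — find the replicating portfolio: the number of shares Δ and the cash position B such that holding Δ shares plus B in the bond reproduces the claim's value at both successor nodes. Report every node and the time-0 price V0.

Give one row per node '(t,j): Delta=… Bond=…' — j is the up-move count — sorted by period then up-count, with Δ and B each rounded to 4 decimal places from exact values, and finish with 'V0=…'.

(0,0): Delta=2.5000 Bond=-232.5721
V0=89.9279

Risk-neutral probability p* = (R−d)/(u−d) = (1.04−0.75)/(1.25−0.75) = 0.5800.
Terminal payoffs: V(1,0)=0.0000, V(1,1)=161.2500
(0,0): S=129.0000. Δ = (V_up−V_dn)/(S_up−S_dn) = (161.2500−0.0000)/(161.2500−96.7500) = 2.5000. V = [p*·161.2500 + (1−p*)·0.0000]/1.04 = 89.9279. B = V − Δ·S = -232.5721.
The time-0 hedge costs 89.9279, which is the no-arbitrage price.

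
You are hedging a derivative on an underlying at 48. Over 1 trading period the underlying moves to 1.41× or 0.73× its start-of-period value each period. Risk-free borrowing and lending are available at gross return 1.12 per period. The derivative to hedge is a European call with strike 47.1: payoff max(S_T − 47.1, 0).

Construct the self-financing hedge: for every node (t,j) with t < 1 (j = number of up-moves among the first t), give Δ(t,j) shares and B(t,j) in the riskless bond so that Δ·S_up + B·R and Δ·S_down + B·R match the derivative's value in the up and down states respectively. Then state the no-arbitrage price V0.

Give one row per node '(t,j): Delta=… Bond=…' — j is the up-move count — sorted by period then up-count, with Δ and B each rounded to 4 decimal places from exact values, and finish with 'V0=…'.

(0,0): Delta=0.6305 Bond=-19.7261
V0=10.5386

Since d<R<u, set p* = (R−d)/(u−d) = 0.5735; price each node as the discounted p*-expectation of its children.
At expiry t=1: V(1,0)=0.0000, V(1,1)=20.5800
  t=0,j=0: stock 48.0000 → up 67.6800 (V=20.5800), down 35.0400 (V=0.0000). Price 10.5386; hedge Δ=0.6305, bond B=-19.7261.
Check: Δ(0,0)·S0 + B(0,0) = 10.5386 = V0.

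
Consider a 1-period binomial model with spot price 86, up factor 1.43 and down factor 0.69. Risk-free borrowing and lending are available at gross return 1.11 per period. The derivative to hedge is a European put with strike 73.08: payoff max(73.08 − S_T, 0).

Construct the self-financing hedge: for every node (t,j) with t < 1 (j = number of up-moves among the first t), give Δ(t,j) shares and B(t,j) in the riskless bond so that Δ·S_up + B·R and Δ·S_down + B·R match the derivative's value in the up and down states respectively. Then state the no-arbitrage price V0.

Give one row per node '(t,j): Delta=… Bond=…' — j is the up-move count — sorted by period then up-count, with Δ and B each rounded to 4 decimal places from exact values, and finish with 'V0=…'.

(0,0): Delta=-0.2159 Bond=23.9204
V0=5.3528

The replicating-portfolio and risk-neutral prices coincide; use p* = (1.11−0.69)/(1.43−0.69) = 0.5676 for the latter.
At expiry t=1: V(1,0)=13.7400, V(1,1)=0.0000
(0,0): S=86.0000. Δ = (V_up−V_dn)/(S_up−S_dn) = (0.0000−13.7400)/(122.9800−59.3400) = -0.2159. V = [p*·0.0000 + (1−p*)·13.7400]/1.11 = 5.3528. B = V − Δ·S = 23.9204.
Self-financing check: at every node Δ·S+B equals the discounted successor values.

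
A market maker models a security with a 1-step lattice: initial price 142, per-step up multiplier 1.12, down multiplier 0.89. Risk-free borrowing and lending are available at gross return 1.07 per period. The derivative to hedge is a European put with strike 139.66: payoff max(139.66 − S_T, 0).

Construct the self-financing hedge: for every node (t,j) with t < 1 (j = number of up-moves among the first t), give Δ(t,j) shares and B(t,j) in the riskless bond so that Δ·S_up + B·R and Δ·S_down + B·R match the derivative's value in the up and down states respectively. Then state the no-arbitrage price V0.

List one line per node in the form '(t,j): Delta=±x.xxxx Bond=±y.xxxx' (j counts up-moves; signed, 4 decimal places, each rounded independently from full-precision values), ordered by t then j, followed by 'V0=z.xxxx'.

(0,0): Delta=-0.4066 Bond=60.4372
V0=2.6981

The replicating-portfolio and risk-neutral prices coincide; use p* = (1.07−0.89)/(1.12−0.89) = 0.7826 for the latter.
At expiry t=1: V(1,0)=13.2800, V(1,1)=0.0000
Node (0,0) S=142.0000: V=(p*·0.0000+(1−p*)·13.2800)/1.07=2.6981; Δ=(0.0000−13.2800)/(159.0400−126.3800)=-0.4066; B=V−Δ·S=60.4372
The time-0 hedge costs 2.6981, which is the no-arbitrage price.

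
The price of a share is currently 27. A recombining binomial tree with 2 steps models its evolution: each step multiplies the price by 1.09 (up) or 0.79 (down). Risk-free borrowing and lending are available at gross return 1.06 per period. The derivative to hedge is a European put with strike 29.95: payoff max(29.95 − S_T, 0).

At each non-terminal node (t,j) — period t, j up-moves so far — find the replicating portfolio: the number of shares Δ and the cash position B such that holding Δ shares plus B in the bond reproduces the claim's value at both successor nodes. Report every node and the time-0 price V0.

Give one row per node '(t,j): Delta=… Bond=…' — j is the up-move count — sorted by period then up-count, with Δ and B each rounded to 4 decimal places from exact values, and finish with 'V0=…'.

(0,0): Delta=-0.7769 Bond=22.1653
(1,0): Delta=-1.0000 Bond=28.2547
(1,1): Delta=-0.7589 Bond=22.9664
V0=1.1900

No-arbitrage ⇒ martingale measure with p* = (R−d)/(u−d) = 0.9000.
Terminal payoffs: V(2,0)=13.0993, V(2,1)=6.7003, V(2,2)=0.0000
(1,0): S=21.3300. Δ = (V_up−V_dn)/(S_up−S_dn) = (6.7003−13.0993)/(23.2497−16.8507) = -1.0000. V = [p*·6.7003 + (1−p*)·13.0993]/1.06 = 6.9247. B = V − Δ·S = 28.2547.
(1,1): S=29.4300. Δ = (V_up−V_dn)/(S_up−S_dn) = (0.0000−6.7003)/(32.0787−23.2497) = -0.7589. V = [p*·0.0000 + (1−p*)·6.7003]/1.06 = 0.6321. B = V − Δ·S = 22.9664.
(0,0): S=27.0000. Δ = (V_up−V_dn)/(S_up−S_dn) = (0.6321−6.9247)/(29.4300−21.3300) = -0.7769. V = [p*·0.6321 + (1−p*)·6.9247]/1.06 = 1.1900. B = V − Δ·S = 22.1653.
Check: Δ(0,0)·S0 + B(0,0) = 1.1900 = V0.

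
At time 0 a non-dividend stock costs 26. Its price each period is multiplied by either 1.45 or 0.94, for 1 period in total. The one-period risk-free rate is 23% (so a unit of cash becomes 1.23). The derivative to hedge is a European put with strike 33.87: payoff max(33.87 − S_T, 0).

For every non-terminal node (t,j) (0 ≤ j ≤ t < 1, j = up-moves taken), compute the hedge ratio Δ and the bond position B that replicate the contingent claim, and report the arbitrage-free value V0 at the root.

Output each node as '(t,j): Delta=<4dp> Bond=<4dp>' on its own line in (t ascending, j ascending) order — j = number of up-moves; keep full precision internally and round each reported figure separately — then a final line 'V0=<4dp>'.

Under the risk-neutral measure, an up-move has probability p* = (R−d)/(u−d) = 0.5686 and values discount at R = 1.23.
Payoff layer (t=1): V(1,0)=9.4300, V(1,1)=0.0000
Node (0,0) S=26.0000: V=(p*·0.0000+(1−p*)·9.4300)/1.23=3.3072; Δ=(0.0000−9.4300)/(37.7000−24.4400)=-0.7112; B=V−Δ·S=21.7974
Root portfolio cost Δ·26+B reproduces V0=3.3072.

(0,0): Delta=-0.7112 Bond=21.7974
V0=3.3072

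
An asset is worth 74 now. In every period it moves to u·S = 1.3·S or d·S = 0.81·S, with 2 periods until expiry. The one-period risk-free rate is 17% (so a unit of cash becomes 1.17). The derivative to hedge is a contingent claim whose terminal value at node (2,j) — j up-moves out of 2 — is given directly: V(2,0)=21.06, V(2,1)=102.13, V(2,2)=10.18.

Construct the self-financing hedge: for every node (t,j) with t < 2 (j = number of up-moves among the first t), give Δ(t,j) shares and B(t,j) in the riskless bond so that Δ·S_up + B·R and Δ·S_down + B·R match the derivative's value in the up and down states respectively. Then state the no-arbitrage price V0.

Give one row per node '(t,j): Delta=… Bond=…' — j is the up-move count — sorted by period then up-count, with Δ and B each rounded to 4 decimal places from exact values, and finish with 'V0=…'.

No-arbitrage ⇒ martingale measure with p* = (R−d)/(u−d) = 0.7347.
At expiry t=2: V(2,0)=21.0600, V(2,1)=102.1300, V(2,2)=10.1800
Node (1,0) S=59.9400: V=(p*·102.1300+(1−p*)·21.0600)/1.17=68.9074; Δ=(102.1300−21.0600)/(77.9220−48.5514)=2.7602; B=V−Δ·S=-96.5416
Node (1,1) S=96.2000: V=(p*·10.1800+(1−p*)·102.1300)/1.17=29.5512; Δ=(10.1800−102.1300)/(125.0600−77.9220)=-1.9507; B=V−Δ·S=217.2043
Node (0,0) S=74.0000: V=(p*·29.5512+(1−p*)·68.9074)/1.17=34.1817; Δ=(29.5512−68.9074)/(96.2000−59.9400)=-1.0854; B=V−Δ·S=114.5005
Root portfolio cost Δ·74+B reproduces V0=34.1817.

(0,0): Delta=-1.0854 Bond=114.5005
(1,0): Delta=2.7602 Bond=-96.5416
(1,1): Delta=-1.9507 Bond=217.2043
V0=34.1817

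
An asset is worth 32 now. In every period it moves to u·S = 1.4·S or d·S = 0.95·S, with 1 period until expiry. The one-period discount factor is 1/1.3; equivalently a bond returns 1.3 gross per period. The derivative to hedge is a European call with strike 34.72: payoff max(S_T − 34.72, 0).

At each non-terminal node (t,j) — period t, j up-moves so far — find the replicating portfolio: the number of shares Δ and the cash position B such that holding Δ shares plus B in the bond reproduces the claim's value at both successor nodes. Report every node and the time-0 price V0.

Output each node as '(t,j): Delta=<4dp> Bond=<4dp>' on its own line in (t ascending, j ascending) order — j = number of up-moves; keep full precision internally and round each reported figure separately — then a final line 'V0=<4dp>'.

(0,0): Delta=0.7000 Bond=-16.3692
V0=6.0308

No-arbitrage ⇒ martingale measure with p* = (R−d)/(u−d) = 0.7778.
Terminal values V(1,·): V(1,0)=0.0000, V(1,1)=10.0800
(0,0): S=32.0000. Δ = (V_up−V_dn)/(S_up−S_dn) = (10.0800−0.0000)/(44.8000−30.4000) = 0.7000. V = [p*·10.0800 + (1−p*)·0.0000]/1.3 = 6.0308. B = V − Δ·S = -16.3692.
Root portfolio cost Δ·32+B reproduces V0=6.0308.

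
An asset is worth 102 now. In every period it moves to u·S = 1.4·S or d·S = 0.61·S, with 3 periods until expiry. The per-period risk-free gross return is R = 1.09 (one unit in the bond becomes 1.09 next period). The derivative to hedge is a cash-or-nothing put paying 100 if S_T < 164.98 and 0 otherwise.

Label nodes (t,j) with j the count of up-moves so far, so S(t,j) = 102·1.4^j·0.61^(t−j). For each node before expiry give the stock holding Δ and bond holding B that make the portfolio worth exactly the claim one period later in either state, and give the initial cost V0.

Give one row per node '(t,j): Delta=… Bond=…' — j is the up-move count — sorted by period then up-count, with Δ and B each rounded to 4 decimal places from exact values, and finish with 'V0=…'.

(0,0): Delta=-0.3856 Bond=99.2299
(1,0): Delta=0.0000 Bond=84.1680
(1,1): Delta=-0.4941 Bond=123.6559
(2,0): Delta=0.0000 Bond=91.7431
(2,1): Delta=0.0000 Bond=91.7431
(2,2): Delta=-0.6332 Bond=162.5827
V0=59.8977

Under the risk-neutral measure, an up-move has probability p* = (R−d)/(u−d) = 0.6076 and values discount at R = 1.09.
Terminal values V(3,·): V(3,0)=100.0000, V(3,1)=100.0000, V(3,2)=100.0000, V(3,3)=0.0000
Node (2,0) S=37.9542: V=(p*·100.0000+(1−p*)·100.0000)/1.09=91.7431; Δ=(100.0000−100.0000)/(53.1359−23.1521)=0.0000; B=V−Δ·S=91.7431
Node (2,1) S=87.1080: V=(p*·100.0000+(1−p*)·100.0000)/1.09=91.7431; Δ=(100.0000−100.0000)/(121.9512−53.1359)=0.0000; B=V−Δ·S=91.7431
Node (2,2) S=199.9200: V=(p*·0.0000+(1−p*)·100.0000)/1.09=36.0005; Δ=(0.0000−100.0000)/(279.8880−121.9512)=-0.6332; B=V−Δ·S=162.5827
Node (1,0) S=62.2200: V=(p*·91.7431+(1−p*)·91.7431)/1.09=84.1680; Δ=(91.7431−91.7431)/(87.1080−37.9542)=0.0000; B=V−Δ·S=84.1680
Node (1,1) S=142.8000: V=(p*·36.0005+(1−p*)·91.7431)/1.09=53.0956; Δ=(36.0005−91.7431)/(199.9200−87.1080)=-0.4941; B=V−Δ·S=123.6559
Node (0,0) S=102.0000: V=(p*·53.0956+(1−p*)·84.1680)/1.09=59.8977; Δ=(53.0956−84.1680)/(142.8000−62.2200)=-0.3856; B=V−Δ·S=99.2299
Check: Δ(0,0)·S0 + B(0,0) = 59.8977 = V0.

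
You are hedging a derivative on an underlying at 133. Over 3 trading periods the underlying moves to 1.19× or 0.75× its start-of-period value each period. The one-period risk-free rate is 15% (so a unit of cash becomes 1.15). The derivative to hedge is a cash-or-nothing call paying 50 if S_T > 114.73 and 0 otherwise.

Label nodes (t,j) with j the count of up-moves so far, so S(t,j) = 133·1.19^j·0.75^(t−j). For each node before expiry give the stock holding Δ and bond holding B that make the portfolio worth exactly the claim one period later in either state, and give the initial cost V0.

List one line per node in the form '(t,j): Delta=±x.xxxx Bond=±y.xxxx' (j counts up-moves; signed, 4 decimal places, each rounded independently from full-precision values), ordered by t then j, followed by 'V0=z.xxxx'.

Risk-neutral probability p* = (R−d)/(u−d) = (1.15−0.75)/(1.19−0.75) = 0.9091.
Terminal values V(3,·): V(3,0)=0.0000, V(3,1)=0.0000, V(3,2)=50.0000, V(3,3)=50.0000
Node (2,0) S=74.8125: V=(p*·0.0000+(1−p*)·0.0000)/1.15=0.0000; Δ=(0.0000−0.0000)/(89.0269−56.1094)=0.0000; B=V−Δ·S=0.0000
Node (2,1) S=118.7025: V=(p*·50.0000+(1−p*)·0.0000)/1.15=39.5257; Δ=(50.0000−0.0000)/(141.2560−89.0269)=0.9573; B=V−Δ·S=-74.1107
Node (2,2) S=188.3413: V=(p*·50.0000+(1−p*)·50.0000)/1.15=43.4783; Δ=(50.0000−50.0000)/(224.1261−141.2560)=0.0000; B=V−Δ·S=43.4783
Node (1,0) S=99.7500: V=(p*·39.5257+(1−p*)·0.0000)/1.15=31.2456; Δ=(39.5257−0.0000)/(118.7025−74.8125)=0.9006; B=V−Δ·S=-58.5855
Node (1,1) S=158.2700: V=(p*·43.4783+(1−p*)·39.5257)/1.15=37.4947; Δ=(43.4783−39.5257)/(188.3413−118.7025)=0.0568; B=V−Δ·S=28.5116
Node (0,0) S=133.0000: V=(p*·37.4947+(1−p*)·31.2456)/1.15=32.1101; Δ=(37.4947−31.2456)/(158.2700−99.7500)=0.1068; B=V−Δ·S=17.9076
Self-financing check: at every node Δ·S+B equals the discounted successor values.

(0,0): Delta=0.1068 Bond=17.9076
(1,0): Delta=0.9006 Bond=-58.5855
(1,1): Delta=0.0568 Bond=28.5116
(2,0): Delta=0.0000 Bond=0.0000
(2,1): Delta=0.9573 Bond=-74.1107
(2,2): Delta=0.0000 Bond=43.4783
V0=32.1101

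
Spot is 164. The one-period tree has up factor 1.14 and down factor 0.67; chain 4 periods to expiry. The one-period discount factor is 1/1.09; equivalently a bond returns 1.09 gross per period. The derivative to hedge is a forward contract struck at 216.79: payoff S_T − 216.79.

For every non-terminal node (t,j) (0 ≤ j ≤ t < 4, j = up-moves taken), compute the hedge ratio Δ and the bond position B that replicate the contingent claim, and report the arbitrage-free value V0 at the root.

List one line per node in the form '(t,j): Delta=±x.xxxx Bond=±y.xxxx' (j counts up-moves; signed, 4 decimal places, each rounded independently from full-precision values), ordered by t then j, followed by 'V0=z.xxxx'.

No-arbitrage ⇒ martingale measure with p* = (R−d)/(u−d) = 0.8936.
Payoff layer (t=4): V(4,0)=-183.7422, V(4,1)=-160.5593, V(4,2)=-121.1140, V(4,3)=-53.9979, V(4,4)=60.1995
Node (3,0) S=49.3251: V=(p*·-160.5593+(1−p*)·-183.7422)/1.09=-149.5648; Δ=(-160.5593−-183.7422)/(56.2307−33.0478)=1.0000; B=V−Δ·S=-198.8899
Node (3,1) S=83.9263: V=(p*·-121.1140+(1−p*)·-160.5593)/1.09=-114.9636; Δ=(-121.1140−-160.5593)/(95.6760−56.2307)=1.0000; B=V−Δ·S=-198.8899
Node (3,2) S=142.8000: V=(p*·-53.9979+(1−p*)·-121.1140)/1.09=-56.0899; Δ=(-53.9979−-121.1140)/(162.7921−95.6760)=1.0000; B=V−Δ·S=-198.8899
Node (3,3) S=242.9732: V=(p*·60.1995+(1−p*)·-53.9979)/1.09=44.0833; Δ=(60.1995−-53.9979)/(276.9895−162.7921)=1.0000; B=V−Δ·S=-198.8899
Node (2,0) S=73.6196: V=(p*·-114.9636+(1−p*)·-149.5648)/1.09=-108.8482; Δ=(-114.9636−-149.5648)/(83.9263−49.3251)=1.0000; B=V−Δ·S=-182.4678
Node (2,1) S=125.2632: V=(p*·-56.0899+(1−p*)·-114.9636)/1.09=-57.2046; Δ=(-56.0899−-114.9636)/(142.8000−83.9263)=1.0000; B=V−Δ·S=-182.4678
Node (2,2) S=213.1344: V=(p*·44.0833+(1−p*)·-56.0899)/1.09=30.6666; Δ=(44.0833−-56.0899)/(242.9732−142.8000)=1.0000; B=V−Δ·S=-182.4678
Node (1,0) S=109.8800: V=(p*·-57.2046+(1−p*)·-108.8482)/1.09=-57.5217; Δ=(-57.2046−-108.8482)/(125.2632−73.6196)=1.0000; B=V−Δ·S=-167.4017
Node (1,1) S=186.9600: V=(p*·30.6666+(1−p*)·-57.2046)/1.09=19.5583; Δ=(30.6666−-57.2046)/(213.1344−125.2632)=1.0000; B=V−Δ·S=-167.4017
Node (0,0) S=164.0000: V=(p*·19.5583+(1−p*)·-57.5217)/1.09=10.4205; Δ=(19.5583−-57.5217)/(186.9600−109.8800)=1.0000; B=V−Δ·S=-153.5795
Each (Δ,B) replicates both successor values, so the strategy is self-financing and V0 is arbitrage-free.

(0,0): Delta=1.0000 Bond=-153.5795
(1,0): Delta=1.0000 Bond=-167.4017
(1,1): Delta=1.0000 Bond=-167.4017
(2,0): Delta=1.0000 Bond=-182.4678
(2,1): Delta=1.0000 Bond=-182.4678
(2,2): Delta=1.0000 Bond=-182.4678
(3,0): Delta=1.0000 Bond=-198.8899
(3,1): Delta=1.0000 Bond=-198.8899
(3,2): Delta=1.0000 Bond=-198.8899
(3,3): Delta=1.0000 Bond=-198.8899
V0=10.4205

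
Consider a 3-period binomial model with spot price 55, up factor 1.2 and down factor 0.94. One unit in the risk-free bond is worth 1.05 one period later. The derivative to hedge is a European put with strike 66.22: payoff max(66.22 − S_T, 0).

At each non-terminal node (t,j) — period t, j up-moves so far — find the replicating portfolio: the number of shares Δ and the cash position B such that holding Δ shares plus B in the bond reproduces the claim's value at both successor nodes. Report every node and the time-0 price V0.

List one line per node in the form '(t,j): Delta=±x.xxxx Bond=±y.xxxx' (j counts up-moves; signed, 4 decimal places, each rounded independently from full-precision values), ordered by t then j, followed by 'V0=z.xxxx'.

Since d<R<u, set p* = (R−d)/(u−d) = 0.4231; price each node as the discounted p*-expectation of its children.
Payoff layer (t=3): V(3,0)=20.5379, V(3,1)=7.9024, V(3,2)=0.0000, V(3,3)=0.0000
Node (2,0) S=48.5980: V=(p*·7.9024+(1−p*)·20.5379)/1.05=14.4687; Δ=(7.9024−20.5379)/(58.3176−45.6821)=-1.0000; B=V−Δ·S=63.0667
Node (2,1) S=62.0400: V=(p*·0.0000+(1−p*)·7.9024)/1.05=4.3420; Δ=(0.0000−7.9024)/(74.4480−58.3176)=-0.4899; B=V−Δ·S=34.7358
Node (2,2) S=79.2000: V=(p*·0.0000+(1−p*)·0.0000)/1.05=0.0000; Δ=(0.0000−0.0000)/(95.0400−74.4480)=0.0000; B=V−Δ·S=0.0000
Node (1,0) S=51.7000: V=(p*·4.3420+(1−p*)·14.4687)/1.05=9.6993; Δ=(4.3420−14.4687)/(62.0400−48.5980)=-0.7534; B=V−Δ·S=48.6481
Node (1,1) S=66.0000: V=(p*·0.0000+(1−p*)·4.3420)/1.05=2.3857; Δ=(0.0000−4.3420)/(79.2000−62.0400)=-0.2530; B=V−Δ·S=19.0856
Node (0,0) S=55.0000: V=(p*·2.3857+(1−p*)·9.6993)/1.05=6.2906; Δ=(2.3857−9.6993)/(66.0000−51.7000)=-0.5114; B=V−Δ·S=34.4199
Each (Δ,B) replicates both successor values, so the strategy is self-financing and V0 is arbitrage-free.

(0,0): Delta=-0.5114 Bond=34.4199
(1,0): Delta=-0.7534 Bond=48.6481
(1,1): Delta=-0.2530 Bond=19.0856
(2,0): Delta=-1.0000 Bond=63.0667
(2,1): Delta=-0.4899 Bond=34.7358
(2,2): Delta=0.0000 Bond=0.0000
V0=6.2906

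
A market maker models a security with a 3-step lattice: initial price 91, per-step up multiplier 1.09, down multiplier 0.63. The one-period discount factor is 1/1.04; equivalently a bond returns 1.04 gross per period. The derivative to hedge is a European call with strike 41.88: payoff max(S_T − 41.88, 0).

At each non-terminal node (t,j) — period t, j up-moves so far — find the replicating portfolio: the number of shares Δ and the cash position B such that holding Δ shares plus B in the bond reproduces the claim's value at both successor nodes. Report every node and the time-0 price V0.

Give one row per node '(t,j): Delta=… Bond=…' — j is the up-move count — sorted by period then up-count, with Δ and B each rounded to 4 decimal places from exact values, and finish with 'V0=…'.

Since d<R<u, set p* = (R−d)/(u−d) = 0.8913; price each node as the discounted p*-expectation of its children.
Terminal payoffs: V(3,0)=0.0000, V(3,1)=0.0000, V(3,2)=26.2338, V(3,3)=75.9676
(2,0): S=36.1179. Δ = (V_up−V_dn)/(S_up−S_dn) = (0.0000−0.0000)/(39.3685−22.7543) = 0.0000. V = [p*·0.0000 + (1−p*)·0.0000]/1.04 = 0.0000. B = V − Δ·S = 0.0000.
(2,1): S=62.4897. Δ = (V_up−V_dn)/(S_up−S_dn) = (26.2338−0.0000)/(68.1138−39.3685) = 0.9126. V = [p*·26.2338 + (1−p*)·0.0000]/1.04 = 22.4830. B = V − Δ·S = -34.5470.
(2,2): S=108.1171. Δ = (V_up−V_dn)/(S_up−S_dn) = (75.9676−26.2338)/(117.8476−68.1138) = 1.0000. V = [p*·75.9676 + (1−p*)·26.2338]/1.04 = 67.8479. B = V − Δ·S = -40.2692.
(1,0): S=57.3300. Δ = (V_up−V_dn)/(S_up−S_dn) = (22.4830−0.0000)/(62.4897−36.1179) = 0.8525. V = [p*·22.4830 + (1−p*)·0.0000]/1.04 = 19.2684. B = V − Δ·S = -29.6076.
(1,1): S=99.1900. Δ = (V_up−V_dn)/(S_up−S_dn) = (67.8479−22.4830)/(108.1171−62.4897) = 0.9942. V = [p*·67.8479 + (1−p*)·22.4830]/1.04 = 60.4970. B = V − Δ·S = -38.1224.
(0,0): S=91.0000. Δ = (V_up−V_dn)/(S_up−S_dn) = (60.4970−19.2684)/(99.1900−57.3300) = 0.9849. V = [p*·60.4970 + (1−p*)·19.2684]/1.04 = 53.8612. B = V − Δ·S = -35.7662.
Each (Δ,B) replicates both successor values, so the strategy is self-financing and V0 is arbitrage-free.

(0,0): Delta=0.9849 Bond=-35.7662
(1,0): Delta=0.8525 Bond=-29.6076
(1,1): Delta=0.9942 Bond=-38.1224
(2,0): Delta=0.0000 Bond=0.0000
(2,1): Delta=0.9126 Bond=-34.5470
(2,2): Delta=1.0000 Bond=-40.2692
V0=53.8612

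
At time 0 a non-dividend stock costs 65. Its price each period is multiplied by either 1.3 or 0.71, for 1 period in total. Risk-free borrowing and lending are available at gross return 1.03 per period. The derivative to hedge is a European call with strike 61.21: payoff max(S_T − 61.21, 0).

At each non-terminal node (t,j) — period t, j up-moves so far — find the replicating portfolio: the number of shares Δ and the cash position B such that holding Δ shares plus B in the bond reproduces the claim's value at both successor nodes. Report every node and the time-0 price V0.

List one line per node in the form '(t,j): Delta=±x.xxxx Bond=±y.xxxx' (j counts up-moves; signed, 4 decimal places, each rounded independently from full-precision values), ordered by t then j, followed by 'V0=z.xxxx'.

(0,0): Delta=0.6073 Bond=-27.2106
V0=12.2639

No-arbitrage ⇒ martingale measure with p* = (R−d)/(u−d) = 0.5424.
Terminal values V(1,·): V(1,0)=0.0000, V(1,1)=23.2900
Node (0,0) S=65.0000: V=(p*·23.2900+(1−p*)·0.0000)/1.03=12.2639; Δ=(23.2900−0.0000)/(84.5000−46.1500)=0.6073; B=V−Δ·S=-27.2106
Each (Δ,B) replicates both successor values, so the strategy is self-financing and V0 is arbitrage-free.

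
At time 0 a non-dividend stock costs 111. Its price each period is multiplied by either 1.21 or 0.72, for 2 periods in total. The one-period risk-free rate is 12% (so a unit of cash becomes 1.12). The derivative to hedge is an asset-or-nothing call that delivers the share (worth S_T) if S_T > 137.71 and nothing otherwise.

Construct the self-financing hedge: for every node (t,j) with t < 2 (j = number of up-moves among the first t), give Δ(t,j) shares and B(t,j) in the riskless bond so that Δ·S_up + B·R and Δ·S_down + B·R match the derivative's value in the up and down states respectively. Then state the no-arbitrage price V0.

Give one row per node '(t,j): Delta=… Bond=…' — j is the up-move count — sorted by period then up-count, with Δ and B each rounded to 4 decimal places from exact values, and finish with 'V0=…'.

Under the risk-neutral measure, an up-move has probability p* = (R−d)/(u−d) = 0.8163 and values discount at R = 1.12.
At expiry t=2: V(2,0)=0.0000, V(2,1)=0.0000, V(2,2)=162.5151
  t=1,j=0: stock 79.9200 → up 96.7032 (V=0.0000), down 57.5424 (V=0.0000). Price 0.0000; hedge Δ=0.0000, bond B=0.0000.
  t=1,j=1: stock 134.3100 → up 162.5151 (V=162.5151), down 96.7032 (V=0.0000). Price 118.4512; hedge Δ=2.4694, bond B=-213.2122.
  t=0,j=0: stock 111.0000 → up 134.3100 (V=118.4512), down 79.9200 (V=0.0000). Price 86.3347; hedge Δ=2.1778, bond B=-155.4025.
Root portfolio cost Δ·111+B reproduces V0=86.3347.

(0,0): Delta=2.1778 Bond=-155.4025
(1,0): Delta=0.0000 Bond=0.0000
(1,1): Delta=2.4694 Bond=-213.2122
V0=86.3347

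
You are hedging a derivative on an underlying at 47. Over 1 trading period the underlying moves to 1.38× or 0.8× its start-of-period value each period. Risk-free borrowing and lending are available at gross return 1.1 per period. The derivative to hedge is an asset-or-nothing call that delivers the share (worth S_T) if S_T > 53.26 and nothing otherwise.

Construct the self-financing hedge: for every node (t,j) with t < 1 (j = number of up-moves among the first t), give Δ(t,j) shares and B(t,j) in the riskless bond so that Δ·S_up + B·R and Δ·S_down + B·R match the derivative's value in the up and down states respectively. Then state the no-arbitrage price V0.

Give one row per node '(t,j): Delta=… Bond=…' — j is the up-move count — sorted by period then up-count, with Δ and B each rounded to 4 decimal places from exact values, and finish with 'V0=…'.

Since d<R<u, set p* = (R−d)/(u−d) = 0.5172; price each node as the discounted p*-expectation of its children.
Terminal values V(1,·): V(1,0)=0.0000, V(1,1)=64.8600
  t=0,j=0: stock 47.0000 → up 64.8600 (V=64.8600), down 37.6000 (V=0.0000). Price 30.4984; hedge Δ=2.3793, bond B=-81.3292.
Self-financing check: at every node Δ·S+B equals the discounted successor values.

(0,0): Delta=2.3793 Bond=-81.3292
V0=30.4984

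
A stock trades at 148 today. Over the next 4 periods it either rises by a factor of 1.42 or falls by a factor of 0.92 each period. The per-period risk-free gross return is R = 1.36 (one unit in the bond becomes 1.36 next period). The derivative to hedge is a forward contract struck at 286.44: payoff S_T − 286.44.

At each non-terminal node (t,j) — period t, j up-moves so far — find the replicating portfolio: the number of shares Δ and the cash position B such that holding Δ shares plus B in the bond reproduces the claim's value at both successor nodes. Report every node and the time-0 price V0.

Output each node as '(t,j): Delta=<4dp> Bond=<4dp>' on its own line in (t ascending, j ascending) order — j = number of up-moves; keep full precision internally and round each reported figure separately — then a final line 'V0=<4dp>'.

(0,0): Delta=1.0000 Bond=-83.7294
(1,0): Delta=1.0000 Bond=-113.8720
(1,1): Delta=1.0000 Bond=-113.8720
(2,0): Delta=1.0000 Bond=-154.8659
(2,1): Delta=1.0000 Bond=-154.8659
(2,2): Delta=1.0000 Bond=-154.8659
(3,0): Delta=1.0000 Bond=-210.6176
(3,1): Delta=1.0000 Bond=-210.6176
(3,2): Delta=1.0000 Bond=-210.6176
(3,3): Delta=1.0000 Bond=-210.6176
V0=64.2706

The replicating-portfolio and risk-neutral prices coincide; use p* = (1.36−0.92)/(1.42−0.92) = 0.8800 for the latter.
Payoff layer (t=4): V(4,0)=-180.4138, V(4,1)=-122.7909, V(4,2)=-33.8512, V(4,3)=103.4253, V(4,4)=315.3086
  t=3,j=0: stock 115.2458 → up 163.6491 (V=-122.7909), down 106.0262 (V=-180.4138). Price -95.3718; hedge Δ=1.0000, bond B=-210.6176.
  t=3,j=1: stock 177.8794 → up 252.5888 (V=-33.8512), down 163.6491 (V=-122.7909). Price -32.7382; hedge Δ=1.0000, bond B=-210.6176.
  t=3,j=2: stock 274.5530 → up 389.8653 (V=103.4253), down 252.5888 (V=-33.8512). Price 63.9354; hedge Δ=1.0000, bond B=-210.6176.
  t=3,j=3: stock 423.7666 → up 601.7486 (V=315.3086), down 389.8653 (V=103.4253). Price 213.1490; hedge Δ=1.0000, bond B=-210.6176.
  t=2,j=0: stock 125.2672 → up 177.8794 (V=-32.7382), down 115.2458 (V=-95.3718). Price -29.5987; hedge Δ=1.0000, bond B=-154.8659.
  t=2,j=1: stock 193.3472 → up 274.5530 (V=63.9354), down 177.8794 (V=-32.7382). Price 38.4813; hedge Δ=1.0000, bond B=-154.8659.
  t=2,j=2: stock 298.4272 → up 423.7666 (V=213.1490), down 274.5530 (V=63.9354). Price 143.5613; hedge Δ=1.0000, bond B=-154.8659.
  t=1,j=0: stock 136.1600 → up 193.3472 (V=38.4813), down 125.2672 (V=-29.5987). Price 22.2880; hedge Δ=1.0000, bond B=-113.8720.
  t=1,j=1: stock 210.1600 → up 298.4272 (V=143.5613), down 193.3472 (V=38.4813). Price 96.2880; hedge Δ=1.0000, bond B=-113.8720.
  t=0,j=0: stock 148.0000 → up 210.1600 (V=96.2880), down 136.1600 (V=22.2880). Price 64.2706; hedge Δ=1.0000, bond B=-83.7294.
Each (Δ,B) replicates both successor values, so the strategy is self-financing and V0 is arbitrage-free.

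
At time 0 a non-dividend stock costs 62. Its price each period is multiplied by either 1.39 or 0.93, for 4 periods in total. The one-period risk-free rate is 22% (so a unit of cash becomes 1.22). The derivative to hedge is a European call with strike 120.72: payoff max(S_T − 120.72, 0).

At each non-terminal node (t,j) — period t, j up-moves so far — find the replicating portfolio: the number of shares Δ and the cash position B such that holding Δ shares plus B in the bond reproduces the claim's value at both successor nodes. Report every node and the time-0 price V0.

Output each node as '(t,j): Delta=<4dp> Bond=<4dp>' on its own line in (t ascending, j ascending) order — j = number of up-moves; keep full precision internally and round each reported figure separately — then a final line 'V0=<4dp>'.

Since d<R<u, set p* = (R−d)/(u−d) = 0.6304; price each node as the discounted p*-expectation of its children.
At expiry t=4: V(4,0)=0.0000, V(4,1)=0.0000, V(4,2)=0.0000, V(4,3)=34.1328, V(4,4)=110.7266
Node (3,0) S=49.8701: V=(p*·0.0000+(1−p*)·0.0000)/1.22=0.0000; Δ=(0.0000−0.0000)/(69.3195−46.3792)=0.0000; B=V−Δ·S=0.0000
Node (3,1) S=74.5371: V=(p*·0.0000+(1−p*)·0.0000)/1.22=0.0000; Δ=(0.0000−0.0000)/(103.6065−69.3195)=0.0000; B=V−Δ·S=0.0000
Node (3,2) S=111.4049: V=(p*·34.1328+(1−p*)·0.0000)/1.22=17.6381; Δ=(34.1328−0.0000)/(154.8528−103.6065)=0.6661; B=V−Δ·S=-56.5636
Node (3,3) S=166.5084: V=(p*·110.7266+(1−p*)·34.1328)/1.22=67.5576; Δ=(110.7266−34.1328)/(231.4466−154.8528)=1.0000; B=V−Δ·S=-98.9508
Node (2,0) S=53.6238: V=(p*·0.0000+(1−p*)·0.0000)/1.22=0.0000; Δ=(0.0000−0.0000)/(74.5371−49.8701)=0.0000; B=V−Δ·S=0.0000
Node (2,1) S=80.1474: V=(p*·17.6381+(1−p*)·0.0000)/1.22=9.1145; Δ=(17.6381−0.0000)/(111.4049−74.5371)=0.4784; B=V−Δ·S=-29.2292
Node (2,2) S=119.7902: V=(p*·67.5576+(1−p*)·17.6381)/1.22=40.2533; Δ=(67.5576−17.6381)/(166.5084−111.4049)=0.9059; B=V−Δ·S=-68.2672
Node (1,0) S=57.6600: V=(p*·9.1145+(1−p*)·0.0000)/1.22=4.7099; Δ=(9.1145−0.0000)/(80.1474−53.6238)=0.3436; B=V−Δ·S=-15.1042
Node (1,1) S=86.1800: V=(p*·40.2533+(1−p*)·9.1145)/1.22=23.5619; Δ=(40.2533−9.1145)/(119.7902−80.1474)=0.7855; B=V−Δ·S=-44.1312
Node (0,0) S=62.0000: V=(p*·23.5619+(1−p*)·4.7099)/1.22=13.6023; Δ=(23.5619−4.7099)/(86.1800−57.6600)=0.6610; B=V−Δ·S=-27.3802
Self-financing check: at every node Δ·S+B equals the discounted successor values.

(0,0): Delta=0.6610 Bond=-27.3802
(1,0): Delta=0.3436 Bond=-15.1042
(1,1): Delta=0.7855 Bond=-44.1312
(2,0): Delta=0.0000 Bond=0.0000
(2,1): Delta=0.4784 Bond=-29.2292
(2,2): Delta=0.9059 Bond=-68.2672
(3,0): Delta=0.0000 Bond=0.0000
(3,1): Delta=0.0000 Bond=0.0000
(3,2): Delta=0.6661 Bond=-56.5636
(3,3): Delta=1.0000 Bond=-98.9508
V0=13.6023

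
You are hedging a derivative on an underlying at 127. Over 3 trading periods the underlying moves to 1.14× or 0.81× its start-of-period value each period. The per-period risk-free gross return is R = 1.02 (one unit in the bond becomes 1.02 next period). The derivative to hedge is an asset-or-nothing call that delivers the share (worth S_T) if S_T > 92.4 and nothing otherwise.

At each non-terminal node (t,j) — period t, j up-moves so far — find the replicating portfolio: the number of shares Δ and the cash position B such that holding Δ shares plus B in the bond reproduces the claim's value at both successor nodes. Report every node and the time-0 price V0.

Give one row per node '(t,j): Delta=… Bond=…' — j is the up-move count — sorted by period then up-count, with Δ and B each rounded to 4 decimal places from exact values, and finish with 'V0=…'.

The replicating-portfolio and risk-neutral prices coincide; use p* = (1.02−0.81)/(1.14−0.81) = 0.6364 for the latter.
At expiry t=3: V(3,0)=0.0000, V(3,1)=94.9902, V(3,2)=133.6899, V(3,3)=188.1561
  t=2,j=0: stock 83.3247 → up 94.9902 (V=94.9902), down 67.4930 (V=0.0000). Price 59.2630; hedge Δ=3.4545, bond B=-228.5859.
  t=2,j=1: stock 117.2718 → up 133.6899 (V=133.6899), down 94.9902 (V=94.9902). Price 117.2718; hedge Δ=1.0000, bond B=0.0000.
  t=2,j=2: stock 165.0492 → up 188.1561 (V=188.1561), down 133.6899 (V=133.6899). Price 165.0492; hedge Δ=1.0000, bond B=0.0000.
  t=1,j=0: stock 102.8700 → up 117.2718 (V=117.2718), down 83.3247 (V=59.2630). Price 94.2919; hedge Δ=1.7088, bond B=-81.4923.
  t=1,j=1: stock 144.7800 → up 165.0492 (V=165.0492), down 117.2718 (V=117.2718). Price 144.7800; hedge Δ=1.0000, bond B=0.0000.
  t=0,j=0: stock 127.0000 → up 144.7800 (V=144.7800), down 102.8700 (V=94.2919). Price 123.9418; hedge Δ=1.2047, bond B=-29.0525.
Self-financing check: at every node Δ·S+B equals the discounted successor values.

(0,0): Delta=1.2047 Bond=-29.0525
(1,0): Delta=1.7088 Bond=-81.4923
(1,1): Delta=1.0000 Bond=0.0000
(2,0): Delta=3.4545 Bond=-228.5859
(2,1): Delta=1.0000 Bond=0.0000
(2,2): Delta=1.0000 Bond=0.0000
V0=123.9418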